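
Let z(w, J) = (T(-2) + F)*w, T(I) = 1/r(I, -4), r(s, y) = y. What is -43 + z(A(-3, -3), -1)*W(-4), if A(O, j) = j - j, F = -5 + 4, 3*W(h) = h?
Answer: -43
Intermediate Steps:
W(h) = h/3
F = -1
A(O, j) = 0
T(I) = -1/4 (T(I) = 1/(-4) = -1/4)
z(w, J) = -5*w/4 (z(w, J) = (-1/4 - 1)*w = -5*w/4)
-43 + z(A(-3, -3), -1)*W(-4) = -43 + (-5/4*0)*((1/3)*(-4)) = -43 + 0*(-4/3) = -43 + 0 = -43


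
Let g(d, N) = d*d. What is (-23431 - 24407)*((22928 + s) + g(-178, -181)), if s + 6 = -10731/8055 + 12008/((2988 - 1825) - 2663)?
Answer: -58438916219782/22375 ≈ -2.6118e+9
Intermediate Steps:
g(d, N) = d²
s = -1029533/67125 (s = -6 + (-10731/8055 + 12008/((2988 - 1825) - 2663)) = -6 + (-10731*1/8055 + 12008/(1163 - 2663)) = -6 + (-3577/2685 + 12008/(-1500)) = -6 + (-3577/2685 + 12008*(-1/1500)) = -6 + (-3577/2685 - 3002/375) = -6 - 626783/67125 = -1029533/67125 ≈ -15.338)
(-23431 - 24407)*((22928 + s) + g(-178, -181)) = (-23431 - 24407)*((22928 - 1029533/67125) + (-178)²) = -47838*(1538012467/67125 + 31684) = -47838*3664800967/67125 = -58438916219782/22375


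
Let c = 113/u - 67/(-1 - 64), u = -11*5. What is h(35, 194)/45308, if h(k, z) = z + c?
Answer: 68989/16197610 ≈ 0.0042592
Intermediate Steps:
u = -55
c = -732/715 (c = 113/(-55) - 67/(-1 - 64) = 113*(-1/55) - 67/(-65) = -113/55 - 67*(-1/65) = -113/55 + 67/65 = -732/715 ≈ -1.0238)
h(k, z) = -732/715 + z (h(k, z) = z - 732/715 = -732/715 + z)
h(35, 194)/45308 = (-732/715 + 194)/45308 = (137978/715)*(1/45308) = 68989/16197610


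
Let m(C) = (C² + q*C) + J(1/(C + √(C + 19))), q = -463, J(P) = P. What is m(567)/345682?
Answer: 18923008671/110930390846 - √586/110930390846 ≈ 0.17058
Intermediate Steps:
m(C) = C² + 1/(C + √(19 + C)) - 463*C (m(C) = (C² - 463*C) + 1/(C + √(C + 19)) = (C² - 463*C) + 1/(C + √(19 + C)) = C² + 1/(C + √(19 + C)) - 463*C)
m(567)/345682 = ((1 + 567*(-463 + 567)*(567 + √(19 + 567)))/(567 + √(19 + 567)))/345682 = ((1 + 567*104*(567 + √586))/(567 + √586))*(1/345682) = ((1 + (33434856 + 58968*√586))/(567 + √586))*(1/345682) = ((33434857 + 58968*√586)/(567 + √586))*(1/345682) = (33434857 + 58968*√586)/(345682*(567 + √586))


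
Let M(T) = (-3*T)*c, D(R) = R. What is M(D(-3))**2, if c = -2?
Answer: 324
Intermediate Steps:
M(T) = 6*T (M(T) = -3*T*(-2) = 6*T)
M(D(-3))**2 = (6*(-3))**2 = (-18)**2 = 324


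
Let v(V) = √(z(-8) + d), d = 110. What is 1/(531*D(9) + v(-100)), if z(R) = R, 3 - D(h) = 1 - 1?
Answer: 531/845849 - √102/2537547 ≈ 0.00062379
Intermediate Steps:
D(h) = 3 (D(h) = 3 - (1 - 1) = 3 - 1*0 = 3 + 0 = 3)
v(V) = √102 (v(V) = √(-8 + 110) = √102)
1/(531*D(9) + v(-100)) = 1/(531*3 + √102) = 1/(1593 + √102)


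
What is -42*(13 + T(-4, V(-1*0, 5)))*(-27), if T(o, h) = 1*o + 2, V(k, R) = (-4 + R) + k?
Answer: 12474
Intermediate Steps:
V(k, R) = -4 + R + k
T(o, h) = 2 + o (T(o, h) = o + 2 = 2 + o)
-42*(13 + T(-4, V(-1*0, 5)))*(-27) = -42*(13 + (2 - 4))*(-27) = -42*(13 - 2)*(-27) = -42*11*(-27) = -462*(-27) = 12474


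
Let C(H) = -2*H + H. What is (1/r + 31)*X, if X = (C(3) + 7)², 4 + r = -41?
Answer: 22304/45 ≈ 495.64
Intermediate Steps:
r = -45 (r = -4 - 41 = -45)
C(H) = -H
X = 16 (X = (-1*3 + 7)² = (-3 + 7)² = 4² = 16)
(1/r + 31)*X = (1/(-45) + 31)*16 = (-1/45 + 31)*16 = (1394/45)*16 = 22304/45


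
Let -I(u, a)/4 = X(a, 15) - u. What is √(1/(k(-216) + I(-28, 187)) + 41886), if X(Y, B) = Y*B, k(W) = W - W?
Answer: √1344689543783/5666 ≈ 204.66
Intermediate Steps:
k(W) = 0
X(Y, B) = B*Y
I(u, a) = -60*a + 4*u (I(u, a) = -4*(15*a - u) = -4*(-u + 15*a) = -60*a + 4*u)
√(1/(k(-216) + I(-28, 187)) + 41886) = √(1/(0 + (-60*187 + 4*(-28))) + 41886) = √(1/(0 + (-11220 - 112)) + 41886) = √(1/(0 - 11332) + 41886) = √(1/(-11332) + 41886) = √(-1/11332 + 41886) = √(474652151/11332) = √1344689543783/5666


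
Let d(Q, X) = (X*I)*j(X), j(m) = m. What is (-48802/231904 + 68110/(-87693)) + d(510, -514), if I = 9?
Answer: 24177519306738691/10168178736 ≈ 2.3778e+6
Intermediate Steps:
d(Q, X) = 9*X² (d(Q, X) = (X*9)*X = (9*X)*X = 9*X²)
(-48802/231904 + 68110/(-87693)) + d(510, -514) = (-48802/231904 + 68110/(-87693)) + 9*(-514)² = (-48802*1/231904 + 68110*(-1/87693)) + 9*264196 = (-24401/115952 - 68110/87693) + 2377764 = -10037287613/10168178736 + 2377764 = 24177519306738691/10168178736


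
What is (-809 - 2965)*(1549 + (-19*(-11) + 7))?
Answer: -6661110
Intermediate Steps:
(-809 - 2965)*(1549 + (-19*(-11) + 7)) = -3774*(1549 + (209 + 7)) = -3774*(1549 + 216) = -3774*1765 = -6661110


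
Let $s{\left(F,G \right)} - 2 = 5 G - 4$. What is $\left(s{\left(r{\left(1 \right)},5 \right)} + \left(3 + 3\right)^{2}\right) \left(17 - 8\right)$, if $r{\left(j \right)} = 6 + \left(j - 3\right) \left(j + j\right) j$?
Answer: $531$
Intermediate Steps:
$r{\left(j \right)} = 6 + 2 j^{2} \left(-3 + j\right)$ ($r{\left(j \right)} = 6 + \left(-3 + j\right) 2 j j = 6 + 2 j \left(-3 + j\right) j = 6 + 2 j^{2} \left(-3 + j\right)$)
$s{\left(F,G \right)} = -2 + 5 G$ ($s{\left(F,G \right)} = 2 + \left(5 G - 4\right) = 2 + \left(-4 + 5 G\right) = -2 + 5 G$)
$\left(s{\left(r{\left(1 \right)},5 \right)} + \left(3 + 3\right)^{2}\right) \left(17 - 8\right) = \left(\left(-2 + 5 \cdot 5\right) + \left(3 + 3\right)^{2}\right) \left(17 - 8\right) = \left(\left(-2 + 25\right) + 6^{2}\right) 9 = \left(23 + 36\right) 9 = 59 \cdot 9 = 531$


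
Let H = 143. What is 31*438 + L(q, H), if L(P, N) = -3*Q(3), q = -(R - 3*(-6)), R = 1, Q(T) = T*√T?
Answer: 13578 - 9*√3 ≈ 13562.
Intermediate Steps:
Q(T) = T^(3/2)
q = -19 (q = -(1 - 3*(-6)) = -(1 + 18) = -1*19 = -19)
L(P, N) = -9*√3
31*438 + L(q, H) = 31*438 - 9*√3 = 13578 - 9*√3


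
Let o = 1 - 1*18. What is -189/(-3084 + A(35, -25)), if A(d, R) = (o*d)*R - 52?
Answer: -9/559 ≈ -0.016100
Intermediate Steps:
o = -17 (o = 1 - 18 = -17)
A(d, R) = -52 - 17*R*d (A(d, R) = (-17*d)*R - 52 = -17*R*d - 52 = -52 - 17*R*d)
-189/(-3084 + A(35, -25)) = -189/(-3084 + (-52 - 17*(-25)*35)) = -189/(-3084 + (-52 + 14875)) = -189/(-3084 + 14823) = -189/11739 = -189*1/11739 = -9/559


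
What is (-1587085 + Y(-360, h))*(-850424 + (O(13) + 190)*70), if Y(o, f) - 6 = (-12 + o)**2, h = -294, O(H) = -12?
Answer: 1213954256980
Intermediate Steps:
Y(o, f) = 6 + (-12 + o)**2
(-1587085 + Y(-360, h))*(-850424 + (O(13) + 190)*70) = (-1587085 + (6 + (-12 - 360)**2))*(-850424 + (-12 + 190)*70) = (-1587085 + (6 + (-372)**2))*(-850424 + 178*70) = (-1587085 + (6 + 138384))*(-850424 + 12460) = (-1587085 + 138390)*(-837964) = -1448695*(-837964) = 1213954256980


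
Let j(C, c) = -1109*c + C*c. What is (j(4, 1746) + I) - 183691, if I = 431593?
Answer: -1681428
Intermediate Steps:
(j(4, 1746) + I) - 183691 = (1746*(-1109 + 4) + 431593) - 183691 = (1746*(-1105) + 431593) - 183691 = (-1929330 + 431593) - 183691 = -1497737 - 183691 = -1681428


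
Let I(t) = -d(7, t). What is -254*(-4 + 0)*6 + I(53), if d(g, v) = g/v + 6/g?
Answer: 2261249/371 ≈ 6095.0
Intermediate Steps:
d(g, v) = 6/g + g/v
I(t) = -6/7 - 7/t (I(t) = -(6/7 + 7/t) = -6/7 - 7/t)
-254*(-4 + 0)*6 + I(53) = -254*(-4 + 0)*6 + (-6/7 - 7/53) = -(-1016)*6 + (-6/7 - 7*1/53) = -254*(-24) + (-6/7 - 7/53) = 6096 - 367/371 = 2261249/371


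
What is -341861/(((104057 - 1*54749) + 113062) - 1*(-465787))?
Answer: -341861/628157 ≈ -0.54423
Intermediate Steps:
-341861/(((104057 - 1*54749) + 113062) - 1*(-465787)) = -341861/(((104057 - 54749) + 113062) + 465787) = -341861/((49308 + 113062) + 465787) = -341861/(162370 + 465787) = -341861/628157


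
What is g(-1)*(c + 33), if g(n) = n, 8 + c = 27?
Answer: -52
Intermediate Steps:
c = 19 (c = -8 + 27 = 19)
g(-1)*(c + 33) = -(19 + 33) = -1*52 = -52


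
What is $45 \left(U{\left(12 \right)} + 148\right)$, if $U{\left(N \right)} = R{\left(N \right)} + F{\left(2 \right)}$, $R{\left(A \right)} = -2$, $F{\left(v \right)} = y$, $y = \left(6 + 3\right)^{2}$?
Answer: $10215$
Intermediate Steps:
$y = 81$ ($y = 9^{2} = 81$)
$F{\left(v \right)} = 81$
$U{\left(N \right)} = 79$ ($U{\left(N \right)} = -2 + 81 = 79$)
$45 \left(U{\left(12 \right)} + 148\right) = 45 \left(79 + 148\right) = 45 \cdot 227 = 10215$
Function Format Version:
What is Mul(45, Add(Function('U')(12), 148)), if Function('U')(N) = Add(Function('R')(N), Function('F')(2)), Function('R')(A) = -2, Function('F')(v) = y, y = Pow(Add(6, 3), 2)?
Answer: 10215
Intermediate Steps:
y = 81 (y = Pow(9, 2) = 81)
Function('F')(v) = 81
Function('U')(N) = 79 (Function('U')(N) = Add(-2, 81) = 79)
Mul(45, Add(Function('U')(12), 148)) = Mul(45, Add(79, 148)) = Mul(45, 227) = 10215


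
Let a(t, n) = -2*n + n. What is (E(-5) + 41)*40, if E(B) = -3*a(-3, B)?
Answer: 1040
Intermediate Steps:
a(t, n) = -n
E(B) = 3*B (E(B) = -(-3)*B = 3*B)
(E(-5) + 41)*40 = (3*(-5) + 41)*40 = (-15 + 41)*40 = 26*40 = 1040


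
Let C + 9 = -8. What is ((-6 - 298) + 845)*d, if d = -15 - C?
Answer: 1082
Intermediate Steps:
C = -17 (C = -9 - 8 = -17)
d = 2 (d = -15 - 1*(-17) = -15 + 17 = 2)
((-6 - 298) + 845)*d = ((-6 - 298) + 845)*2 = (-304 + 845)*2 = 541*2 = 1082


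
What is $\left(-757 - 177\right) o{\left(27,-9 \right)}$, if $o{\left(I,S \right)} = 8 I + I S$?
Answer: $25218$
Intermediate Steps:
$\left(-757 - 177\right) o{\left(27,-9 \right)} = \left(-757 - 177\right) 27 \left(8 - 9\right) = - 934 \cdot 27 \left(-1\right) = \left(-934\right) \left(-27\right) = 25218$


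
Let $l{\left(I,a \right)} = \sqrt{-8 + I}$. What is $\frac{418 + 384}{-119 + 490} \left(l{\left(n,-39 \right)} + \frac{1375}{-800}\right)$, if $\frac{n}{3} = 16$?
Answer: $- \frac{22055}{5936} + \frac{1604 \sqrt{10}}{371} \approx 9.9565$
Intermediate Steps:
$n = 48$ ($n = 3 \cdot 16 = 48$)
$\frac{418 + 384}{-119 + 490} \left(l{\left(n,-39 \right)} + \frac{1375}{-800}\right) = \frac{418 + 384}{-119 + 490} \left(\sqrt{-8 + 48} + \frac{1375}{-800}\right) = \frac{802}{371} \left(\sqrt{40} + 1375 \left(- \frac{1}{800}\right)\right) = 802 \cdot \frac{1}{371} \left(2 \sqrt{10} - \frac{55}{32}\right) = \frac{802 \left(- \frac{55}{32} + 2 \sqrt{10}\right)}{371} = - \frac{22055}{5936} + \frac{1604 \sqrt{10}}{371}$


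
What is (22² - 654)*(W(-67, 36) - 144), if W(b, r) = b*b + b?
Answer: -727260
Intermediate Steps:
W(b, r) = b + b² (W(b, r) = b² + b = b + b²)
(22² - 654)*(W(-67, 36) - 144) = (22² - 654)*(-67*(1 - 67) - 144) = (484 - 654)*(-67*(-66) - 144) = -170*(4422 - 144) = -170*4278 = -727260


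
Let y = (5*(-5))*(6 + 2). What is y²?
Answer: 40000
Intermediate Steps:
y = -200 (y = -25*8 = -200)
y² = (-200)² = 40000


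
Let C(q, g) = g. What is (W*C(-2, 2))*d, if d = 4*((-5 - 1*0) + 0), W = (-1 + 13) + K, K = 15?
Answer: -1080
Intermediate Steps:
W = 27 (W = (-1 + 13) + 15 = 12 + 15 = 27)
d = -20 (d = 4*((-5 + 0) + 0) = 4*(-5 + 0) = 4*(-5) = -20)
(W*C(-2, 2))*d = (27*2)*(-20) = 54*(-20) = -1080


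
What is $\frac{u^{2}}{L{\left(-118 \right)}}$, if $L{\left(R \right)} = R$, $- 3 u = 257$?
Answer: $- \frac{66049}{1062} \approx -62.193$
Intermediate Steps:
$u = - \frac{257}{3}$ ($u = \left(- \frac{1}{3}\right) 257 = - \frac{257}{3} \approx -85.667$)
$\frac{u^{2}}{L{\left(-118 \right)}} = \frac{\left(- \frac{257}{3}\right)^{2}}{-118} = \frac{66049}{9} \left(- \frac{1}{118}\right) = - \frac{66049}{1062}$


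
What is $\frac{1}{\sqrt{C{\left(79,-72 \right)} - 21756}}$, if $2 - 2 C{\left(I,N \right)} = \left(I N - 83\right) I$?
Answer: $\frac{\sqrt{824798}}{412399} \approx 0.0022022$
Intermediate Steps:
$C{\left(I,N \right)} = 1 - \frac{I \left(-83 + I N\right)}{2}$ ($C{\left(I,N \right)} = 1 - \frac{\left(I N - 83\right) I}{2} = 1 - \frac{\left(-83 + I N\right) I}{2} = 1 - \frac{I \left(-83 + I N\right)}{2}$)
$\frac{1}{\sqrt{C{\left(79,-72 \right)} - 21756}} = \frac{1}{\sqrt{\left(1 + \frac{83}{2} \cdot 79 - - 36 \cdot 79^{2}\right) - 21756}} = \frac{1}{\sqrt{\left(1 + \frac{6557}{2} - \left(-36\right) 6241\right) - 21756}} = \frac{1}{\sqrt{\left(1 + \frac{6557}{2} + 224676\right) - 21756}} = \frac{1}{\sqrt{\frac{455911}{2} - 21756}} = \frac{1}{\sqrt{\frac{412399}{2}}} = \frac{1}{\frac{1}{2} \sqrt{824798}} = \frac{\sqrt{824798}}{412399}$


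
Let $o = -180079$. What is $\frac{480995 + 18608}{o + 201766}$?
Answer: $\frac{499603}{21687} \approx 23.037$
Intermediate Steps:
$\frac{480995 + 18608}{o + 201766} = \frac{480995 + 18608}{-180079 + 201766} = \frac{499603}{21687}$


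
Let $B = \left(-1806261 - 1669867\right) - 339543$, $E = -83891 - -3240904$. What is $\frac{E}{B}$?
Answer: $- \frac{3157013}{3815671} \approx -0.82738$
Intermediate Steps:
$E = 3157013$ ($E = -83891 + 3240904 = 3157013$)
$B = -3815671$ ($B = -3476128 - 339543 = -3815671$)
$\frac{E}{B} = \frac{3157013}{-3815671} = 3157013 \left(- \frac{1}{3815671}\right) = - \frac{3157013}{3815671}$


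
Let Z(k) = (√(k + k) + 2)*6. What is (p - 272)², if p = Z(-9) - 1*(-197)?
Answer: 3321 - 2268*I*√2 ≈ 3321.0 - 3207.4*I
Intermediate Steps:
Z(k) = 12 + 6*√2*√k (Z(k) = (√(2*k) + 2)*6 = (√2*√k + 2)*6 = (2 + √2*√k)*6 = 12 + 6*√2*√k)
p = 209 + 18*I*√2 (p = (12 + 6*√2*√(-9)) - 1*(-197) = (12 + 6*√2*(3*I)) + 197 = (12 + 18*I*√2) + 197 = 209 + 18*I*√2 ≈ 209.0 + 25.456*I)
(p - 272)² = ((209 + 18*I*√2) - 272)² = (-63 + 18*I*√2)²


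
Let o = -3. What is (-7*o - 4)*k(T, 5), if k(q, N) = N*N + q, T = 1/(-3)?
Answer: 1258/3 ≈ 419.33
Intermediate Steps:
T = -1/3 ≈ -0.33333
k(q, N) = q + N**2 (k(q, N) = N**2 + q = q + N**2)
(-7*o - 4)*k(T, 5) = (-7*(-3) - 4)*(-1/3 + 5**2) = (21 - 4)*(-1/3 + 25) = 17*(74/3) = 1258/3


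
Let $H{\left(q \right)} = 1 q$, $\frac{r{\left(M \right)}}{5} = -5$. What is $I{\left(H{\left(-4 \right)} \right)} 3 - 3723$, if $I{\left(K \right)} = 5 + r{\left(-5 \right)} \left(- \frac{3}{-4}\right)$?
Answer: $- \frac{15057}{4} \approx -3764.3$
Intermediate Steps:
$r{\left(M \right)} = -25$ ($r{\left(M \right)} = 5 \left(-5\right) = -25$)
$H{\left(q \right)} = q$
$I{\left(K \right)} = - \frac{55}{4}$ ($I{\left(K \right)} = 5 - 25 \left(- \frac{3}{-4}\right) = 5 - 25 \left(\left(-3\right) \left(- \frac{1}{4}\right)\right) = 5 - \frac{75}{4} = - \frac{55}{4}$)
$I{\left(H{\left(-4 \right)} \right)} 3 - 3723 = \left(- \frac{55}{4}\right) 3 - 3723 = - \frac{165}{4} - 3723 = - \frac{15057}{4}$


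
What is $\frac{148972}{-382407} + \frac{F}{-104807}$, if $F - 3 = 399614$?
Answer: $- \frac{168429646523}{40078930449} \approx -4.2024$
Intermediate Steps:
$F = 399617$ ($F = 3 + 399614 = 399617$)
$\frac{148972}{-382407} + \frac{F}{-104807} = \frac{148972}{-382407} + \frac{399617}{-104807} = 148972 \left(- \frac{1}{382407}\right) + 399617 \left(- \frac{1}{104807}\right) = - \frac{148972}{382407} - \frac{399617}{104807} = - \frac{168429646523}{40078930449}$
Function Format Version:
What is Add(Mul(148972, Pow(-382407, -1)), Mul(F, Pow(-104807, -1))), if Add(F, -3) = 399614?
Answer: Rational(-168429646523, 40078930449) ≈ -4.2024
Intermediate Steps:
F = 399617 (F = Add(3, 399614) = 399617)
Add(Mul(148972, Pow(-382407, -1)), Mul(F, Pow(-104807, -1))) = Add(Mul(148972, Pow(-382407, -1)), Mul(399617, Pow(-104807, -1))) = Add(Mul(148972, Rational(-1, 382407)), Mul(399617, Rational(-1, 104807))) = Add(Rational(-148972, 382407), Rational(-399617, 104807)) = Rational(-168429646523, 40078930449)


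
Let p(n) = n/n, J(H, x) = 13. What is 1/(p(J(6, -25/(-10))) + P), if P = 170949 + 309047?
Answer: 1/479997 ≈ 2.0833e-6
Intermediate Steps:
P = 479996
p(n) = 1
1/(p(J(6, -25/(-10))) + P) = 1/(1 + 479996) = 1/479997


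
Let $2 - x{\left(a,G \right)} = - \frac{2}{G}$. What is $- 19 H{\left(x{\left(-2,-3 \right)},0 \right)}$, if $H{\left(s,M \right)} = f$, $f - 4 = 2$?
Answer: $-114$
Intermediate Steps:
$x{\left(a,G \right)} = 2 + \frac{2}{G}$ ($x{\left(a,G \right)} = 2 - - \frac{2}{G} = 2 + \frac{2}{G}$)
$f = 6$ ($f = 4 + 2 = 6$)
$H{\left(s,M \right)} = 6$
$- 19 H{\left(x{\left(-2,-3 \right)},0 \right)} = \left(-19\right) 6 = -114$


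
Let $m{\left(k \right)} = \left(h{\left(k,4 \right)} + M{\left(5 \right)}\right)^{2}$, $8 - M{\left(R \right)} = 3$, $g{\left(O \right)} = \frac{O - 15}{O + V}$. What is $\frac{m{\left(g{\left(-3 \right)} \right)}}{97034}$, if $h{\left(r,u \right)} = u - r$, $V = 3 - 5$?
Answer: $\frac{729}{2425850} \approx 0.00030051$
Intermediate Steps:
$V = -2$
$g{\left(O \right)} = \frac{-15 + O}{-2 + O}$ ($g{\left(O \right)} = \frac{O - 15}{O - 2} = \frac{-15 + O}{-2 + O}$)
$M{\left(R \right)} = 5$ ($M{\left(R \right)} = 8 - 3 = 5$)
$m{\left(k \right)} = \left(9 - k\right)^{2}$ ($m{\left(k \right)} = \left(\left(4 - k\right) + 5\right)^{2} = \left(9 - k\right)^{2}$)
$\frac{m{\left(g{\left(-3 \right)} \right)}}{97034} = \frac{\left(-9 + \frac{-15 - 3}{-2 - 3}\right)^{2}}{97034} = \left(-9 + \frac{1}{-5} \left(-18\right)\right)^{2} \cdot \frac{1}{97034} = \left(-9 - - \frac{18}{5}\right)^{2} \cdot \frac{1}{97034} = \left(-9 + \frac{18}{5}\right)^{2} \cdot \frac{1}{97034} = \left(- \frac{27}{5}\right)^{2} \cdot \frac{1}{97034} = \frac{729}{25} \cdot \frac{1}{97034} = \frac{729}{2425850}$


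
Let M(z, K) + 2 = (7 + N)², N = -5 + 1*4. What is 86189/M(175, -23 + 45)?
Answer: 86189/34 ≈ 2535.0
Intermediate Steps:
N = -1 (N = -5 + 4 = -1)
M(z, K) = 34 (M(z, K) = -2 + (7 - 1)² = -2 + 6² = -2 + 36 = 34)
86189/M(175, -23 + 45) = 86189/34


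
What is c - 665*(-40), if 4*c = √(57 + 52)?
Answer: 26600 + √109/4 ≈ 26603.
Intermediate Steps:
c = √109/4 (c = √(57 + 52)/4 = √109/4 ≈ 2.6101)
c - 665*(-40) = √109/4 - 665*(-40) = √109/4 - 133*(-200) = √109/4 + 26600 = 26600 + √109/4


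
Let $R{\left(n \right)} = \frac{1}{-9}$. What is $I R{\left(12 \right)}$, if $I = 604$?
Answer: $- \frac{604}{9} \approx -67.111$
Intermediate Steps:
$R{\left(n \right)} = - \frac{1}{9}$
$I R{\left(12 \right)} = 604 \left(- \frac{1}{9}\right) = - \frac{604}{9}$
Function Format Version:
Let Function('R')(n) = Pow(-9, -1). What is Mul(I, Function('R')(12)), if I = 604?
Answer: Rational(-604, 9) ≈ -67.111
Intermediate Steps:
Function('R')(n) = Rational(-1, 9)
Mul(I, Function('R')(12)) = Mul(604, Rational(-1, 9)) = Rational(-604, 9)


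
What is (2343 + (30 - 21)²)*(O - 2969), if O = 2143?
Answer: -2002224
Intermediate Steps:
(2343 + (30 - 21)²)*(O - 2969) = (2343 + (30 - 21)²)*(2143 - 2969) = (2343 + 9²)*(-826) = (2343 + 81)*(-826) = 2424*(-826) = -2002224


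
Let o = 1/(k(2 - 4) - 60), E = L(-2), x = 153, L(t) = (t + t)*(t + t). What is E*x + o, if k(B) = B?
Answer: 151775/62 ≈ 2448.0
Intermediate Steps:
L(t) = 4*t**2 (L(t) = (2*t)*(2*t) = 4*t**2)
E = 16 (E = 4*(-2)**2 = 4*4 = 16)
o = -1/62 (o = 1/((2 - 4) - 60) = 1/(-2 - 60) = 1/(-62) = -1/62 ≈ -0.016129)
E*x + o = 16*153 - 1/62 = 2448 - 1/62 = 151775/62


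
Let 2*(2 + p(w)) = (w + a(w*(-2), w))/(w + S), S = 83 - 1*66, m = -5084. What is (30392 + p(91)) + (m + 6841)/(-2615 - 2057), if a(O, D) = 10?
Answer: 3833527705/126144 ≈ 30390.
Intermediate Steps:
S = 17 (S = 83 - 66 = 17)
p(w) = -2 + (10 + w)/(2*(17 + w)) (p(w) = -2 + ((w + 10)/(w + 17))/2 = -2 + ((10 + w)/(17 + w))/2 = -2 + (10 + w)/(2*(17 + w)))
(30392 + p(91)) + (m + 6841)/(-2615 - 2057) = (30392 + (-58 - 3*91)/(2*(17 + 91))) + (-5084 + 6841)/(-2615 - 2057) = (30392 + (1/2)*(-58 - 273)/108) + 1757/(-4672) = (30392 + (1/2)*(1/108)*(-331)) + 1757*(-1/4672) = (30392 - 331/216) - 1757/4672 = 6564341/216 - 1757/4672 = 3833527705/126144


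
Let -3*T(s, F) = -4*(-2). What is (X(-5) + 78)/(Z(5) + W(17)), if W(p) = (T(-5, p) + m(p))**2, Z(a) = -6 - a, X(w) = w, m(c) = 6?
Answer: 657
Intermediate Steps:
T(s, F) = -8/3 (T(s, F) = -(-4)*(-2)/3 = -1/3*8 = -8/3)
W(p) = 100/9 (W(p) = (-8/3 + 6)**2 = (10/3)**2 = 100/9)
(X(-5) + 78)/(Z(5) + W(17)) = (-5 + 78)/((-6 - 1*5) + 100/9) = 73/((-6 - 5) + 100/9) = 73/(-11 + 100/9) = 73/(1/9) = 73*9 = 657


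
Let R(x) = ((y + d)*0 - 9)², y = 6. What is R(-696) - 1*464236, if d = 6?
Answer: -464155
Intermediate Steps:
R(x) = 81 (R(x) = ((6 + 6)*0 - 9)² = (12*0 - 9)² = (0 - 9)² = (-9)² = 81)
R(-696) - 1*464236 = 81 - 1*464236 = 81 - 464236 = -464155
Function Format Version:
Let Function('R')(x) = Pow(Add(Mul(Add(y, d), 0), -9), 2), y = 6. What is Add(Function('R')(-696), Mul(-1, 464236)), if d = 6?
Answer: -464155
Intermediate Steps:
Function('R')(x) = 81 (Function('R')(x) = Pow(Add(Mul(Add(6, 6), 0), -9), 2) = Pow(Add(Mul(12, 0), -9), 2) = Pow(Add(0, -9), 2) = Pow(-9, 2) = 81)
Add(Function('R')(-696), Mul(-1, 464236)) = Add(81, Mul(-1, 464236)) = Add(81, -464236) = -464155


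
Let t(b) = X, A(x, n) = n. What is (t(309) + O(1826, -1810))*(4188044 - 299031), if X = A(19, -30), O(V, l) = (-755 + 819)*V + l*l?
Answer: 13195164434142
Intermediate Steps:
O(V, l) = l² + 64*V (O(V, l) = 64*V + l² = l² + 64*V)
X = -30
t(b) = -30
(t(309) + O(1826, -1810))*(4188044 - 299031) = (-30 + ((-1810)² + 64*1826))*(4188044 - 299031) = (-30 + (3276100 + 116864))*3889013 = (-30 + 3392964)*3889013 = 3392934*3889013 = 13195164434142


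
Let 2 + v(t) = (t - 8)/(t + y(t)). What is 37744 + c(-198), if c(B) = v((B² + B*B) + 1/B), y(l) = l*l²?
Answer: 141221729475110324463665494/3741765923244918549419 ≈ 37742.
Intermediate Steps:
y(l) = l³
v(t) = -2 + (-8 + t)/(t + t³) (v(t) = -2 + (t - 8)/(t + t³) = -2 + (-8 + t)/(t + t³))
c(B) = (-8 - 1/B - 2*B² - 2*(1/B + 2*B²)³)/(1/B + (1/B + 2*B²)³ + 2*B²) (c(B) = (-8 - ((B² + B*B) + 1/B) - 2*((B² + B*B) + 1/B)³)/(((B² + B*B) + 1/B) + ((B² + B*B) + 1/B)³) = (-8 - ((B² + B²) + 1/B) - 2*((B² + B²) + 1/B)³)/(((B² + B²) + 1/B) + ((B² + B²) + 1/B)³) = (-8 - (2*B² + 1/B) - 2*(2*B² + 1/B)³)/((2*B² + 1/B) + (2*B² + 1/B)³) = (-8 - (1/B + 2*B²) - 2*(1/B + 2*B²)³)/((1/B + 2*B²) + (1/B + 2*B²)³) = (-8 + (-1/B - 2*B²) - 2*(1/B + 2*B²)³)/(1/B + (1/B + 2*B²)³ + 2*B²) = (-8 - 1/B - 2*B² - 2*(1/B + 2*B²)³)/(1/B + (1/B + 2*B²)³ + 2*B²))
37744 + c(-198) = 37744 + (-8*(-198)³ - 2*(1 + 2*(-198)³)³ + (-198)²*(-1 - 2*(-198)³))/((1 + 2*(-198)³)*((-198)² + (1 + 2*(-198)³)²)) = 37744 + (-8*(-7762392) - 2*(1 + 2*(-7762392))³ + 39204*(-1 - 2*(-7762392)))/((1 + 2*(-7762392))*(39204 + (1 + 2*(-7762392))²)) = 37744 + (62099136 - 2*(1 - 15524784)³ + 39204*(-1 + 15524784))/((1 - 15524784)*(39204 + (1 - 15524784)²)) = 37744 + (62099136 - 2*(-15524783)³ + 39204*15524783)/((-15524783)*(39204 + (-15524783)²)) = 37744 - (62099136 - 2*(-3741765922636284956687) + 608633592732)/(15524783*(39204 + 241018887197089)) = 37744 - 1/15524783*(62099136 + 7483531845272569913374 + 608633592732)/241018887236293 = 37744 - 1/15524783*1/241018887236293*7483531845881265605242 = 37744 - 7483531845881265605242/3741765923244918549419 = 141221729475110324463665494/3741765923244918549419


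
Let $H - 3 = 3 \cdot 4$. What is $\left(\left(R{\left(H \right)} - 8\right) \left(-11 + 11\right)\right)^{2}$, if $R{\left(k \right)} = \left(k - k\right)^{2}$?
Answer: $0$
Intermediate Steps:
$H = 15$ ($H = 3 + 3 \cdot 4 = 3 + 12 = 15$)
$R{\left(k \right)} = 0$ ($R{\left(k \right)} = 0^{2} = 0$)
$\left(\left(R{\left(H \right)} - 8\right) \left(-11 + 11\right)\right)^{2} = \left(\left(0 - 8\right) \left(-11 + 11\right)\right)^{2} = \left(\left(-8\right) 0\right)^{2} = 0^{2} = 0$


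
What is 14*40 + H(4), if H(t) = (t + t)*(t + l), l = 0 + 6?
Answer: 640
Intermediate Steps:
l = 6
H(t) = 2*t*(6 + t) (H(t) = (t + t)*(t + 6) = (2*t)*(6 + t) = 2*t*(6 + t))
14*40 + H(4) = 14*40 + 2*4*(6 + 4) = 560 + 2*4*10 = 560 + 80 = 640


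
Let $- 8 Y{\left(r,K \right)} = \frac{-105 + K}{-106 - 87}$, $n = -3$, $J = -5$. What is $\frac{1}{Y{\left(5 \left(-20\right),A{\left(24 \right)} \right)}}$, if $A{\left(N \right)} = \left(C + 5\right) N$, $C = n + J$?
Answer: $- \frac{1544}{177} \approx -8.7232$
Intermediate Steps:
$C = -8$ ($C = -3 - 5 = -8$)
$A{\left(N \right)} = - 3 N$ ($A{\left(N \right)} = \left(-8 + 5\right) N = - 3 N$)
$Y{\left(r,K \right)} = - \frac{105}{1544} + \frac{K}{1544}$ ($Y{\left(r,K \right)} = - \frac{\left(-105 + K\right) \frac{1}{-106 - 87}}{8} = - \frac{\left(-105 + K\right) \frac{1}{-193}}{8} = - \frac{\left(-105 + K\right) \left(- \frac{1}{193}\right)}{8} = - \frac{\frac{105}{193} - \frac{K}{193}}{8} = - \frac{105}{1544} + \frac{K}{1544}$)
$\frac{1}{Y{\left(5 \left(-20\right),A{\left(24 \right)} \right)}} = \frac{1}{- \frac{105}{1544} + \frac{\left(-3\right) 24}{1544}} = \frac{1}{- \frac{105}{1544} + \frac{1}{1544} \left(-72\right)} = \frac{1}{- \frac{105}{1544} - \frac{9}{193}} = \frac{1}{- \frac{177}{1544}} = - \frac{1544}{177}$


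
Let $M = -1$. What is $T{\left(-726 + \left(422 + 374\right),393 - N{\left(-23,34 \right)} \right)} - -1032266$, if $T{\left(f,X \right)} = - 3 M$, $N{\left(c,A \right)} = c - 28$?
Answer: $1032269$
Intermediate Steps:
$N{\left(c,A \right)} = -28 + c$
$T{\left(f,X \right)} = 3$ ($T{\left(f,X \right)} = \left(-3\right) \left(-1\right) = 3$)
$T{\left(-726 + \left(422 + 374\right),393 - N{\left(-23,34 \right)} \right)} - -1032266 = 3 - -1032266 = 3 + 1032266 = 1032269$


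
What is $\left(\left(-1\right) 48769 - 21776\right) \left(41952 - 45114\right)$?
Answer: $223063290$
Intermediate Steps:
$\left(\left(-1\right) 48769 - 21776\right) \left(41952 - 45114\right) = \left(-48769 - 21776\right) \left(-3162\right) = \left(-70545\right) \left(-3162\right) = 223063290$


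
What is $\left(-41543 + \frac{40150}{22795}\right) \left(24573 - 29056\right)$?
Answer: $\frac{849019710881}{4559} \approx 1.8623 \cdot 10^{8}$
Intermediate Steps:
$\left(-41543 + \frac{40150}{22795}\right) \left(24573 - 29056\right) = \left(-41543 + 40150 \cdot \frac{1}{22795}\right) \left(-4483\right) = \left(-41543 + \frac{8030}{4559}\right) \left(-4483\right) = \left(- \frac{189386507}{4559}\right) \left(-4483\right) = \frac{849019710881}{4559}$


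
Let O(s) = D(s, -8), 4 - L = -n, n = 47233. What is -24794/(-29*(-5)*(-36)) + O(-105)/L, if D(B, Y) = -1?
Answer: 585594479/123288570 ≈ 4.7498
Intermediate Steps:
L = 47237 (L = 4 - (-1)*47233 = 4 - 1*(-47233) = 4 + 47233 = 47237)
O(s) = -1
-24794/(-29*(-5)*(-36)) + O(-105)/L = -24794/(-29*(-5)*(-36)) - 1/47237 = -24794/(145*(-36)) - 1*1/47237 = -24794/(-5220) - 1/47237 = -24794*(-1/5220) - 1/47237 = 12397/2610 - 1/47237 = 585594479/123288570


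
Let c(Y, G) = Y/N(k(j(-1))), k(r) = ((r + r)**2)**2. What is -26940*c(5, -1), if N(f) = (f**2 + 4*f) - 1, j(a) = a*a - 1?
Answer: 134700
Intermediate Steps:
j(a) = -1 + a**2 (j(a) = a**2 - 1 = -1 + a**2)
k(r) = 16*r**4 (k(r) = ((2*r)**2)**2 = (4*r**2)**2 = 16*r**4)
N(f) = -1 + f**2 + 4*f
c(Y, G) = -Y (c(Y, G) = Y/(-1 + (16*(-1 + (-1)**2)**4)**2 + 4*(16*(-1 + (-1)**2)**4)) = Y/(-1 + (16*(-1 + 1)**4)**2 + 4*(16*(-1 + 1)**4)) = Y/(-1 + (16*0**4)**2 + 4*(16*0**4)) = Y/(-1 + (16*0)**2 + 4*(16*0)) = Y/(-1 + 0**2 + 4*0) = Y/(-1 + 0 + 0) = Y/(-1) = Y*(-1) = -Y)
-26940*c(5, -1) = -(-26940)*5 = -26940*(-5) = 134700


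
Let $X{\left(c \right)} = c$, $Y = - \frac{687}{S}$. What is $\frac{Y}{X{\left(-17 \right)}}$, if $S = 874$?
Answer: $\frac{687}{14858} \approx 0.046238$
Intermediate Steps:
$Y = - \frac{687}{874} \approx -0.78604$
$\frac{Y}{X{\left(-17 \right)}} = - \frac{687}{874 \left(-17\right)} = \left(- \frac{687}{874}\right) \left(- \frac{1}{17}\right) = \frac{687}{14858}$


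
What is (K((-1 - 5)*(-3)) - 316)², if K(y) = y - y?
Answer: 99856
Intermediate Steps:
K(y) = 0
(K((-1 - 5)*(-3)) - 316)² = (0 - 316)² = (-316)² = 99856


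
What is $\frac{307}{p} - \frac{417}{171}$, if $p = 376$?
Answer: $- \frac{34765}{21432} \approx -1.6221$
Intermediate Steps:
$\frac{307}{p} - \frac{417}{171} = \frac{307}{376} - \frac{417}{171} = 307 \cdot \frac{1}{376} - \frac{139}{57} = \frac{307}{376} - \frac{139}{57} = - \frac{34765}{21432}$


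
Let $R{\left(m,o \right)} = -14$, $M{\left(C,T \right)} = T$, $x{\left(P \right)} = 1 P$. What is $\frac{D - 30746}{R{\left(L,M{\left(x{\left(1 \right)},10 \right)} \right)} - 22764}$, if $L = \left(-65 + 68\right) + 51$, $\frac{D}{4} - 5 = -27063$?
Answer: $\frac{9927}{1627} \approx 6.1014$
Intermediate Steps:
$x{\left(P \right)} = P$
$D = -108232$ ($D = 20 + 4 \left(-27063\right) = 20 - 108252 = -108232$)
$L = 54$ ($L = 3 + 51 = 54$)
$\frac{D - 30746}{R{\left(L,M{\left(x{\left(1 \right)},10 \right)} \right)} - 22764} = \frac{-108232 - 30746}{-14 - 22764} = - \frac{138978}{-22778} = \left(-138978\right) \left(- \frac{1}{22778}\right) = \frac{9927}{1627}$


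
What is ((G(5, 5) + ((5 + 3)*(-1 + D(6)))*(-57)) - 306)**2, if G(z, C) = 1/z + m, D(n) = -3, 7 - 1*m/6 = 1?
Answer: 60388441/25 ≈ 2.4155e+6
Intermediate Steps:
m = 36 (m = 42 - 6*1 = 42 - 6 = 36)
G(z, C) = 36 + 1/z (G(z, C) = 1/z + 36 = 36 + 1/z)
((G(5, 5) + ((5 + 3)*(-1 + D(6)))*(-57)) - 306)**2 = (((36 + 1/5) + ((5 + 3)*(-1 - 3))*(-57)) - 306)**2 = (((36 + 1/5) + (8*(-4))*(-57)) - 306)**2 = ((181/5 - 32*(-57)) - 306)**2 = ((181/5 + 1824) - 306)**2 = (9301/5 - 306)**2 = (7771/5)**2 = 60388441/25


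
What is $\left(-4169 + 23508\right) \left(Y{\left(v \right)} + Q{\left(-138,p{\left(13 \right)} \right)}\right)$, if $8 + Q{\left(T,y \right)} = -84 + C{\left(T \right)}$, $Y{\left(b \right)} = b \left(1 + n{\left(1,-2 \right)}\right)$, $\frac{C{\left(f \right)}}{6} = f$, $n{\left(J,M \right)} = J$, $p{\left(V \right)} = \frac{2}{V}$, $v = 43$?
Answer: $-16128726$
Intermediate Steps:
$C{\left(f \right)} = 6 f$
$Y{\left(b \right)} = 2 b$ ($Y{\left(b \right)} = b \left(1 + 1\right) = b 2 = 2 b$)
$Q{\left(T,y \right)} = -92 + 6 T$ ($Q{\left(T,y \right)} = -8 + \left(-84 + 6 T\right) = -92 + 6 T$)
$\left(-4169 + 23508\right) \left(Y{\left(v \right)} + Q{\left(-138,p{\left(13 \right)} \right)}\right) = \left(-4169 + 23508\right) \left(2 \cdot 43 + \left(-92 + 6 \left(-138\right)\right)\right) = 19339 \left(86 - 920\right) = 19339 \left(-834\right) = -16128726$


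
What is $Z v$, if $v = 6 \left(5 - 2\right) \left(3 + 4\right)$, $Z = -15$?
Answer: $-1890$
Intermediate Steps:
$v = 126$ ($v = 6 \cdot 3 \cdot 7 = 6 \cdot 21 = 126$)
$Z v = \left(-15\right) 126 = -1890$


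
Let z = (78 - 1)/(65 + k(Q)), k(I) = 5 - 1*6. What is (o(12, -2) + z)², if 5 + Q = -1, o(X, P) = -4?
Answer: 32041/4096 ≈ 7.8225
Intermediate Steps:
Q = -6 (Q = -5 - 1 = -6)
k(I) = -1 (k(I) = 5 - 6 = -1)
z = 77/64 (z = (78 - 1)/(65 - 1) = 77/64 ≈ 1.2031)
(o(12, -2) + z)² = (-4 + 77/64)² = (-179/64)² = 32041/4096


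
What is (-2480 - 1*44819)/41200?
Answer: -47299/41200 ≈ -1.1480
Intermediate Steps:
(-2480 - 1*44819)/41200 = (-2480 - 44819)*(1/41200) = -47299*1/41200 = -47299/41200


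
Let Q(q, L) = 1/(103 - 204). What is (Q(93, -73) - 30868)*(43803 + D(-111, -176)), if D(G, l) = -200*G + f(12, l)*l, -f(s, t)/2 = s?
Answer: -218944540863/101 ≈ -2.1678e+9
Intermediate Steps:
Q(q, L) = -1/101 (Q(q, L) = 1/(-101) = -1/101)
f(s, t) = -2*s
D(G, l) = -200*G - 24*l (D(G, l) = -200*G + (-2*12)*l = -200*G - 24*l)
(Q(93, -73) - 30868)*(43803 + D(-111, -176)) = (-1/101 - 30868)*(43803 + (-200*(-111) - 24*(-176))) = -3117669*(43803 + (22200 + 4224))/101 = -3117669*(43803 + 26424)/101 = -3117669/101*70227 = -218944540863/101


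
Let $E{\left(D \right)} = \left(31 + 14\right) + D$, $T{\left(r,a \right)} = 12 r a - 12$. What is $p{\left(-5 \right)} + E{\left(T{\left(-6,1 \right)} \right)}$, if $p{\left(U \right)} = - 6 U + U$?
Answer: $-14$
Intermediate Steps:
$T{\left(r,a \right)} = -12 + 12 a r$ ($T{\left(r,a \right)} = 12 a r - 12 = -12 + 12 a r$)
$E{\left(D \right)} = 45 + D$
$p{\left(U \right)} = - 5 U$
$p{\left(-5 \right)} + E{\left(T{\left(-6,1 \right)} \right)} = \left(-5\right) \left(-5\right) + \left(45 + \left(-12 + 12 \cdot 1 \left(-6\right)\right)\right) = 25 + \left(45 - 84\right) = 25 - 39 = -14$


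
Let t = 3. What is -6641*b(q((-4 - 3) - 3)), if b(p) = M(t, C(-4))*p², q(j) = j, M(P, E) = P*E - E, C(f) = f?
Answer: 5312800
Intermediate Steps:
M(P, E) = -E + E*P (M(P, E) = E*P - E = -E + E*P)
b(p) = -8*p² (b(p) = (-4*(-1 + 3))*p² = (-4*2)*p² = -8*p²)
-6641*b(q((-4 - 3) - 3)) = -(-53128)*((-4 - 3) - 3)² = -(-53128)*(-7 - 3)² = -(-53128)*(-10)² = -(-53128)*100 = -6641*(-800) = 5312800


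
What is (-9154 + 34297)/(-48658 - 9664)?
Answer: -25143/58322 ≈ -0.43111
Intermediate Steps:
(-9154 + 34297)/(-48658 - 9664) = 25143/(-58322) = 25143*(-1/58322) = -25143/58322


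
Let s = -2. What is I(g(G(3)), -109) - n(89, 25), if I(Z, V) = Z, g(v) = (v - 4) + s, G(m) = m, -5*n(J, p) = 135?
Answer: 24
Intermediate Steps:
n(J, p) = -27 (n(J, p) = -⅕*135 = -27)
g(v) = -6 + v (g(v) = (v - 4) - 2 = (-4 + v) - 2 = -6 + v)
I(g(G(3)), -109) - n(89, 25) = (-6 + 3) - 1*(-27) = -3 + 27 = 24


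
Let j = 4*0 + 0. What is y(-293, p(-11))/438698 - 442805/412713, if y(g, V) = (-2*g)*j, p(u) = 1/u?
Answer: -442805/412713 ≈ -1.0729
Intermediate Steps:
j = 0 (j = 0 + 0 = 0)
y(g, V) = 0 (y(g, V) = -2*g*0 = 0)
y(-293, p(-11))/438698 - 442805/412713 = 0/438698 - 442805/412713 = 0*(1/438698) - 442805*1/412713 = 0 - 442805/412713 = -442805/412713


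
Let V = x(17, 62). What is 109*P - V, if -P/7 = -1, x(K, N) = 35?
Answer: 728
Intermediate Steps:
V = 35
P = 7 (P = -7*(-1) = 7)
109*P - V = 109*7 - 1*35 = 763 - 35 = 728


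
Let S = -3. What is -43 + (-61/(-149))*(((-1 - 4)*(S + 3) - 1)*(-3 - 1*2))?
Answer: -6102/149 ≈ -40.953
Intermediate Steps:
-43 + (-61/(-149))*(((-1 - 4)*(S + 3) - 1)*(-3 - 1*2)) = -43 + (-61/(-149))*(((-1 - 4)*(-3 + 3) - 1)*(-3 - 1*2)) = -43 + (-61*(-1/149))*((-5*0 - 1)*(-3 - 2)) = -43 + 61*((0 - 1)*(-5))/149 = -43 + 61*(-1*(-5))/149 = -43 + (61/149)*5 = -43 + 305/149 = -6102/149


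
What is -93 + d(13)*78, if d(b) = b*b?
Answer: 13089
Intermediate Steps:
d(b) = b²
-93 + d(13)*78 = -93 + 13²*78 = -93 + 169*78 = -93 + 13182 = 13089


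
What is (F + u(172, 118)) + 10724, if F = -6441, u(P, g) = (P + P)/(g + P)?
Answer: 621207/145 ≈ 4284.2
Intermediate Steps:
u(P, g) = 2*P/(P + g) (u(P, g) = (2*P)/(P + g) = 2*P/(P + g))
(F + u(172, 118)) + 10724 = (-6441 + 2*172/(172 + 118)) + 10724 = (-6441 + 2*172/290) + 10724 = (-6441 + 2*172*(1/290)) + 10724 = (-6441 + 172/145) + 10724 = -933773/145 + 10724 = 621207/145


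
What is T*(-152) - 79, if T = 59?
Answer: -9047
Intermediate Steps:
T*(-152) - 79 = 59*(-152) - 79 = -8968 - 79 = -9047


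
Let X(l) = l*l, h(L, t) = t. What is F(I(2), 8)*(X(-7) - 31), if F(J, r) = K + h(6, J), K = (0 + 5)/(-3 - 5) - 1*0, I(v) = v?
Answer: 99/4 ≈ 24.750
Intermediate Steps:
X(l) = l**2
K = -5/8 (K = 5/(-8) + 0 = 5*(-1/8) + 0 = -5/8 + 0 = -5/8 ≈ -0.62500)
F(J, r) = -5/8 + J
F(I(2), 8)*(X(-7) - 31) = (-5/8 + 2)*((-7)**2 - 31) = 11*(49 - 31)/8 = (11/8)*18 = 99/4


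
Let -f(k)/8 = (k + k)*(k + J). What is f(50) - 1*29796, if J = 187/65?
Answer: -937268/13 ≈ -72098.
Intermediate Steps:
J = 187/65 (J = 187*(1/65) = 187/65 ≈ 2.8769)
f(k) = -16*k*(187/65 + k) (f(k) = -8*(k + k)*(k + 187/65) = -8*2*k*(187/65 + k) = -16*k*(187/65 + k))
f(50) - 1*29796 = -16/65*50*(187 + 65*50) - 1*29796 = -16/65*50*(187 + 3250) - 29796 = -16/65*50*3437 - 29796 = -549920/13 - 29796 = -937268/13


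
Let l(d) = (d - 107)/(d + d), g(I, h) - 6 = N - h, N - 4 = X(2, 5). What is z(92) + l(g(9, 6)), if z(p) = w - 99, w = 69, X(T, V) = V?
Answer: -319/9 ≈ -35.444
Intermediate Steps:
N = 9 (N = 4 + 5 = 9)
g(I, h) = 15 - h (g(I, h) = 6 + (9 - h) = 15 - h)
l(d) = (-107 + d)/(2*d) (l(d) = (-107 + d)/((2*d)) = (-107 + d)*(1/(2*d)) = (-107 + d)/(2*d))
z(p) = -30 (z(p) = 69 - 99 = -30)
z(92) + l(g(9, 6)) = -30 + (-107 + (15 - 1*6))/(2*(15 - 1*6)) = -30 + (-107 + (15 - 6))/(2*(15 - 6)) = -30 + (1/2)*(-107 + 9)/9 = -30 + (1/2)*(1/9)*(-98) = -30 - 49/9 = -319/9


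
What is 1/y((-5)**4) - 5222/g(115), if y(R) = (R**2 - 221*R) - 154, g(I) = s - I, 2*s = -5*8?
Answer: 1317750947/34066710 ≈ 38.681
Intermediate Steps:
s = -20 (s = (-5*8)/2 = (1/2)*(-40) = -20)
g(I) = -20 - I
y(R) = -154 + R**2 - 221*R
1/y((-5)**4) - 5222/g(115) = 1/(-154 + ((-5)**4)**2 - 221*(-5)**4) - 5222/(-20 - 1*115) = 1/(-154 + 625**2 - 221*625) - 5222/(-20 - 115) = 1/(-154 + 390625 - 138125) - 5222/(-135) = 1/252346 - 5222*(-1/135) = 1/252346 + 5222/135 = 1317750947/34066710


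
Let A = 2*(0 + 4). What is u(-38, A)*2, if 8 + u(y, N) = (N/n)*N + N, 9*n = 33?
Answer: 384/11 ≈ 34.909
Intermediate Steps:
n = 11/3 (n = (⅑)*33 = 11/3 ≈ 3.6667)
A = 8 (A = 2*4 = 8)
u(y, N) = -8 + N + 3*N²/11 (u(y, N) = -8 + ((N/(11/3))*N + N) = -8 + ((N*(3/11))*N + N) = -8 + ((3*N/11)*N + N) = -8 + (3*N²/11 + N) = -8 + (N + 3*N²/11) = -8 + N + 3*N²/11)
u(-38, A)*2 = (-8 + 8 + (3/11)*8²)*2 = (-8 + 8 + (3/11)*64)*2 = (-8 + 8 + 192/11)*2 = (192/11)*2 = 384/11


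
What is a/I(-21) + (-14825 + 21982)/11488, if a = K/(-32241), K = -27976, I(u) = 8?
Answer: 270922373/370384608 ≈ 0.73146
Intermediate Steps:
a = 27976/32241 (a = -27976/(-32241) = -27976*(-1/32241) = 27976/32241 ≈ 0.86771)
a/I(-21) + (-14825 + 21982)/11488 = (27976/32241)/8 + (-14825 + 21982)/11488 = (27976/32241)*(⅛) + 7157*(1/11488) = 3497/32241 + 7157/11488 = 270922373/370384608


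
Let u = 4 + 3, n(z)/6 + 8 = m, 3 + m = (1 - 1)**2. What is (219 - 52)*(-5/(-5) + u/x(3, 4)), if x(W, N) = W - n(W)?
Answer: 12692/69 ≈ 183.94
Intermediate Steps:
m = -3 (m = -3 + (1 - 1)**2 = -3 + 0**2 = -3 + 0 = -3)
n(z) = -66 (n(z) = -48 + 6*(-3) = -48 - 18 = -66)
u = 7
x(W, N) = 66 + W (x(W, N) = W - 1*(-66) = W + 66 = 66 + W)
(219 - 52)*(-5/(-5) + u/x(3, 4)) = (219 - 52)*(-5/(-5) + 7/(66 + 3)) = 167*(-5*(-1/5) + 7/69) = 167*(1 + 7*(1/69)) = 167*(1 + 7/69) = 167*(76/69) = 12692/69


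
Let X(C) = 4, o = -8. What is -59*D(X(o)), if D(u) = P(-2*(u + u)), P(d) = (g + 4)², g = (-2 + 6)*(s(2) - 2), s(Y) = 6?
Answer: -23600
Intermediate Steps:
g = 16 (g = (-2 + 6)*(6 - 2) = 4*4 = 16)
P(d) = 400 (P(d) = (16 + 4)² = 20² = 400)
D(u) = 400
-59*D(X(o)) = -59*400 = -23600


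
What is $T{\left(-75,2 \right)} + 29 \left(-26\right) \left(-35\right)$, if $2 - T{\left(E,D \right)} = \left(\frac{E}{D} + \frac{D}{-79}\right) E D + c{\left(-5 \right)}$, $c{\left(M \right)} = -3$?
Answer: $\frac{1640530}{79} \approx 20766.0$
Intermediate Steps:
$T{\left(E,D \right)} = 5 - D E \left(- \frac{D}{79} + \frac{E}{D}\right)$ ($T{\left(E,D \right)} = 2 - \left(\left(\frac{E}{D} + \frac{D}{-79}\right) E D - 3\right) = 2 - \left(\left(\frac{E}{D} + D \left(- \frac{1}{79}\right)\right) E D - 3\right) = 2 - \left(\left(\frac{E}{D} - \frac{D}{79}\right) E D - 3\right) = 2 - \left(\left(- \frac{D}{79} + \frac{E}{D}\right) E D - 3\right) = 2 - \left(E \left(- \frac{D}{79} + \frac{E}{D}\right) D - 3\right) = 2 - \left(D E \left(- \frac{D}{79} + \frac{E}{D}\right) - 3\right) = 2 - \left(-3 + D E \left(- \frac{D}{79} + \frac{E}{D}\right)\right) = 5 - D E \left(- \frac{D}{79} + \frac{E}{D}\right)$)
$T{\left(-75,2 \right)} + 29 \left(-26\right) \left(-35\right) = \left(5 - \left(-75\right)^{2} + \frac{1}{79} \left(-75\right) 2^{2}\right) + 29 \left(-26\right) \left(-35\right) = \left(5 - 5625 + \frac{1}{79} \left(-75\right) 4\right) - -26390 = \left(5 - 5625 - \frac{300}{79}\right) + 26390 = - \frac{444280}{79} + 26390 = \frac{1640530}{79}$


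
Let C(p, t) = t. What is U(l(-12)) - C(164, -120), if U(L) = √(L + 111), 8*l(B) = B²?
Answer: 120 + √129 ≈ 131.36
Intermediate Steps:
l(B) = B²/8
U(L) = √(111 + L)
U(l(-12)) - C(164, -120) = √(111 + (⅛)*(-12)²) - 1*(-120) = √(111 + (⅛)*144) + 120 = √(111 + 18) + 120 = √129 + 120 = 120 + √129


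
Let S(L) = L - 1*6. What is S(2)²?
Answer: 16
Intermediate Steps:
S(L) = -6 + L (S(L) = L - 6 = -6 + L)
S(2)² = (-6 + 2)² = (-4)² = 16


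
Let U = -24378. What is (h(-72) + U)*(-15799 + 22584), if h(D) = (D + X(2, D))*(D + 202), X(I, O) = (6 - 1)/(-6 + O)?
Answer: -686906615/3 ≈ -2.2897e+8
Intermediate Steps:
X(I, O) = 5/(-6 + O)
h(D) = (202 + D)*(D + 5/(-6 + D)) (h(D) = (D + 5/(-6 + D))*(D + 202) = (D + 5/(-6 + D))*(202 + D) = (202 + D)*(D + 5/(-6 + D)))
(h(-72) + U)*(-15799 + 22584) = ((1010 + 5*(-72) - 72*(-6 - 72)*(202 - 72))/(-6 - 72) - 24378)*(-15799 + 22584) = ((1010 - 360 - 72*(-78)*130)/(-78) - 24378)*6785 = (-(1010 - 360 + 730080)/78 - 24378)*6785 = (-1/78*730730 - 24378)*6785 = (-28105/3 - 24378)*6785 = -101239/3*6785 = -686906615/3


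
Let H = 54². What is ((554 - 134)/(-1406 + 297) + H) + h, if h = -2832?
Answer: 92736/1109 ≈ 83.621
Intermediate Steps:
H = 2916
((554 - 134)/(-1406 + 297) + H) + h = ((554 - 134)/(-1406 + 297) + 2916) - 2832 = (420/(-1109) + 2916) - 2832 = (420*(-1/1109) + 2916) - 2832 = (-420/1109 + 2916) - 2832 = 3233424/1109 - 2832 = 92736/1109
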